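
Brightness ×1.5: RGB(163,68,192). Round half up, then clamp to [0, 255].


Multiply each channel by 1.5, round half up, clamp to [0, 255]
R: 163×1.5 = 244.5 → round → 245
G: 68×1.5 = 102
B: 192×1.5 = 288 → clamp → 255
= RGB(245, 102, 255)


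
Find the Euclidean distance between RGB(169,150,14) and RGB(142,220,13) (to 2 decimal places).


d = √[(R₁-R₂)² + (G₁-G₂)² + (B₁-B₂)²]
d = √[(169-142)² + (150-220)² + (14-13)²]
d = √[729 + 4900 + 1]
d = √5630
d ≈ 75.03


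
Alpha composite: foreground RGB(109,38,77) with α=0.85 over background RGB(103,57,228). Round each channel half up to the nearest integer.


C = α×F + (1-α)×B, with 1-α = 0.15
R: 0.85×109 + 0.15×103 = 92.65 + 15.45 = 108.10 → 108
G: 0.85×38 + 0.15×57 = 32.30 + 8.55 = 40.85 → 41
B: 0.85×77 + 0.15×228 = 65.45 + 34.20 = 99.65 → 100
= RGB(108, 41, 100)


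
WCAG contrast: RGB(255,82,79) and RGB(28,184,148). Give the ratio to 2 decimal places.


Linearize each sRGB channel c=v/255: c/12.92 if c ≤ 0.04045 else ((c+0.055)/1.055)^2.4
L = 0.2126×R_lin + 0.7152×G_lin + 0.0722×B_lin
Color 1 (255,82,79):
  R=255: 255/255≈1.0000 > 0.04045 → ((1.0000+0.055)/1.055)^2.4 ≈ 1.00000
  G=82: 82/255≈0.3216 > 0.04045 → ((0.3216+0.055)/1.055)^2.4 ≈ 0.08438
  B=79: 79/255≈0.3098 > 0.04045 → ((0.3098+0.055)/1.055)^2.4 ≈ 0.07819
  L1 = 0.2126×1.00000 + 0.7152×0.08438 + 0.0722×0.07819 ≈ 0.27859
Color 2 (28,184,148):
  R=28: 28/255≈0.1098 > 0.04045 → ((0.1098+0.055)/1.055)^2.4 ≈ 0.01161
  G=184: 184/255≈0.7216 > 0.04045 → ((0.7216+0.055)/1.055)^2.4 ≈ 0.47932
  B=148: 148/255≈0.5804 > 0.04045 → ((0.5804+0.055)/1.055)^2.4 ≈ 0.29614
  L2 = 0.2126×0.01161 + 0.7152×0.47932 + 0.0722×0.29614 ≈ 0.36666
Lighter = 0.36666, Darker = 0.27859
Ratio = (L_lighter + 0.05) / (L_darker + 0.05)
Ratio = (0.36666 + 0.05) / (0.27859 + 0.05) = 0.41666 / 0.32859 ≈ 1.2680
Ratio ≈ 1.27:1


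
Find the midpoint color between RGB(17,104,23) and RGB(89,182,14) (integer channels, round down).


Midpoint: each channel = ⌊(C₁+C₂)/2⌋
R: ⌊(17+89)/2⌋ = 53
G: ⌊(104+182)/2⌋ = 143
B: ⌊(23+14)/2⌋ = 18
= RGB(53, 143, 18)


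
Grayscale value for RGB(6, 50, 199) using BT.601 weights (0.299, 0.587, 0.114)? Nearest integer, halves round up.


Gray = 0.299×R + 0.587×G + 0.114×B
Gray = 0.299×6 + 0.587×50 + 0.114×199
Gray = 1.794 + 29.350 + 22.686
Gray = 53.830 → round half up → 54
Gray = 54


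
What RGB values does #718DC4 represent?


71 → 113 (R)
8D → 141 (G)
C4 → 196 (B)
= RGB(113, 141, 196)


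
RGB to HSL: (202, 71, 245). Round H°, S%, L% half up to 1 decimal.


Normalize: R'=202/255≈0.7922, G'=71/255≈0.2784, B'=245/255≈0.9608
Max=245/255, Min=71/255, Δ=Max-Min=174/255
L = (Max+Min)/2 = (245+71)/510 = 316/510 = 0.61960… → L = 62.0%
L > 0.5 → S = Δ/(2-Max-Min) = 174/(510-245-71) = 174/194 = 0.89690… → S = 89.7%
(the 1/255 factors cancel in S and H, so raw channel differences can be used)
Max is B' → H = 60 × ((R-G)/Δ + 4) = 60 × ((202-71)/174 + 4)
  131/174 + 4 = 0.7528… + 4 = 4.7528…
  H = 60 × 4.7528… = 285.172…° → H = 285.2°
= HSL(285.2°, 89.7%, 62.0%)


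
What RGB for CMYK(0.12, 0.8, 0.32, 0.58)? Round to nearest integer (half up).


R = 255 × (1-C) × (1-K) = 255 × 0.88 × 0.42 = 94.248 → 94
G = 255 × (1-M) × (1-K) = 255 × 0.20 × 0.42 = 21.42 → 21
B = 255 × (1-Y) × (1-K) = 255 × 0.68 × 0.42 = 72.828 → 73
= RGB(94, 21, 73)


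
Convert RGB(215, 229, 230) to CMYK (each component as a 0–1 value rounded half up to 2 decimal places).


R'=215/255≈0.8431, G'=229/255≈0.8980, B'=230/255≈0.9020
K = 1 - max(R',G',B') = 1 - 230/255 = 25/255 = 0.09803… → 0.10
(1-R'-K)/(1-K) simplifies to (max-R)/max with max = 230:
C = (230-215)/230 = 15/230 = 0.06521… → 0.07
M = (230-229)/230 = 1/230 = 0.00434… → 0.00
Y = (230-230)/230 = 0/230 = 0 → 0.00
= CMYK(0.07, 0.00, 0.00, 0.10)


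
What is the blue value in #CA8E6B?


Color: #CA8E6B
R = CA = 202
G = 8E = 142
B = 6B = 107
Blue = 107


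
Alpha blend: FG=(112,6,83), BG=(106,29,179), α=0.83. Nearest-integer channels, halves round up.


C = α×F + (1-α)×B, with 1-α = 0.17
R: 0.83×112 + 0.17×106 = 92.96 + 18.02 = 110.98 → 111
G: 0.83×6 + 0.17×29 = 4.98 + 4.93 = 9.91 → 10
B: 0.83×83 + 0.17×179 = 68.89 + 30.43 = 99.32 → 99
= RGB(111, 10, 99)


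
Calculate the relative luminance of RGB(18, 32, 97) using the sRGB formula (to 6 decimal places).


Linearize each channel (sRGB transfer function): c = v/255; c_lin = c/12.92 if c ≤ 0.04045, else ((c+0.055)/1.055)^2.4
  R: 18/255 ≈ 0.070588 > 0.04045 → ((0.070588+0.055)/1.055)^2.4 ≈ 0.006049
  G: 32/255 ≈ 0.125490 > 0.04045 → ((0.125490+0.055)/1.055)^2.4 ≈ 0.014444
  B: 97/255 ≈ 0.380392 > 0.04045 → ((0.380392+0.055)/1.055)^2.4 ≈ 0.119538
R_lin = 0.006049, G_lin = 0.014444, B_lin = 0.119538
L = 0.2126×R + 0.7152×G + 0.0722×B
L = 0.2126×0.006049 + 0.7152×0.014444 + 0.0722×0.119538
L ≈ 0.020247


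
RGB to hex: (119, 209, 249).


R = 119 → 77 (hex)
G = 209 → D1 (hex)
B = 249 → F9 (hex)
Hex = #77D1F9


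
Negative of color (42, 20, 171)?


Invert: (255-R, 255-G, 255-B)
R: 255-42 = 213
G: 255-20 = 235
B: 255-171 = 84
= RGB(213, 235, 84)


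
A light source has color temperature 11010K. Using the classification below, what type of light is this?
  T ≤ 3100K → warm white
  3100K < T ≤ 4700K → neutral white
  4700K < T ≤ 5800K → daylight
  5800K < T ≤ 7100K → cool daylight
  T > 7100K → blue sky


Temperature: 11010K
11010K > 7100K → blue sky
Classification: blue sky


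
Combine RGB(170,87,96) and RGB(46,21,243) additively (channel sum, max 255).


Additive: each channel = min(255, C₁+C₂)
R: 170+46 = 216 → 216
G: 87+21 = 108 → 108
B: 96+243 = 339 → 255
= RGB(216, 108, 255)


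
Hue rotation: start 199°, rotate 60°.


New hue = (H + rotation) mod 360
New hue = (199 + 60) mod 360
= 259 mod 360
= 259°


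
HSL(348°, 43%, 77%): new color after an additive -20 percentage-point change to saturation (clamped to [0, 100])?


Original S = 43%
Adjustment = -20 percentage points
New S = 43 + (-20) = 23
Clamp to [0, 100] → 23
= HSL(348°, 23%, 77%)


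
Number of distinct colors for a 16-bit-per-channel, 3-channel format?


Total bits = 16 bits/channel × 3 channels = 48 bits
Distinct colors = 2^48
= 281,474,976,710,656 colors


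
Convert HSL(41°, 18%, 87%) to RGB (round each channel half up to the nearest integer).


H=41°, S=0.18, L=0.87
C = (1-|2L-1|)×S = (1-|0.74|)×0.18 = 0.0468
H' = H/60 = 41/60 ≈ 0.6833; X = C×(1-|H' mod 2 - 1|) = 0.03198
m = L - C/2 = 0.87 - 0.0234 = 0.8466
Sector ⌊H'⌋ = 0 → (R',G',B') = (0.0468, 0.03198, 0.0)
RGB = ((R'+m)×255, (G'+m)×255, (B'+m)×255) = (227.817, 224.0379, 215.883)
Round half up → RGB(228, 224, 216)


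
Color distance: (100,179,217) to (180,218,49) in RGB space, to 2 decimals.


d = √[(R₁-R₂)² + (G₁-G₂)² + (B₁-B₂)²]
d = √[(100-180)² + (179-218)² + (217-49)²]
d = √[6400 + 1521 + 28224]
d = √36145
d ≈ 190.12


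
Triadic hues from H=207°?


Triadic: equally spaced at 120° intervals
H1 = 207°
H2 = (207 + 120) mod 360 = 327°
H3 = (207 + 240) mod 360 = 87°
Triadic = 207°, 327°, 87°


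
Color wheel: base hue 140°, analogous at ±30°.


Base hue: 140°
Left analog: (140 - 30) mod 360 = 110°
Right analog: (140 + 30) mod 360 = 170°
Analogous hues = 110° and 170°


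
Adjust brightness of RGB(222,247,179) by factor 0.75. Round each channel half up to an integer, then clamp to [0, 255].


Multiply each channel by 0.75, round half up, clamp to [0, 255]
R: 222×0.75 = 166.5 → round → 167
G: 247×0.75 = 185.25 → round → 185
B: 179×0.75 = 134.25 → round → 134
= RGB(167, 185, 134)


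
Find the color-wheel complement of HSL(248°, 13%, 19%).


Complement = opposite side of color wheel = hue + 180°
H' = (248 + 180) mod 360 = 68°
S and L unchanged.
= HSL(68°, 13%, 19%)


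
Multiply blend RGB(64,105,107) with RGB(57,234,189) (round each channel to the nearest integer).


Multiply: C = A×B/255, rounded to nearest integer
R: 64×57/255 = 3648/255 ≈ 14.306 → 14
G: 105×234/255 = 24570/255 ≈ 96.353 → 96
B: 107×189/255 = 20223/255 ≈ 79.306 → 79
= RGB(14, 96, 79)


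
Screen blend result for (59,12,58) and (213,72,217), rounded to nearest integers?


Screen: C = 255 - (255-A)×(255-B)/255, rounded to nearest integer
R: 255 - (255-59)×(255-213)/255 = 255 - 8232/255 ≈ 255 - 32.282 = 222.718 → 223
G: 255 - (255-12)×(255-72)/255 = 255 - 44469/255 ≈ 255 - 174.388 = 80.612 → 81
B: 255 - (255-58)×(255-217)/255 = 255 - 7486/255 ≈ 255 - 29.357 = 225.643 → 226
= RGB(223, 81, 226)


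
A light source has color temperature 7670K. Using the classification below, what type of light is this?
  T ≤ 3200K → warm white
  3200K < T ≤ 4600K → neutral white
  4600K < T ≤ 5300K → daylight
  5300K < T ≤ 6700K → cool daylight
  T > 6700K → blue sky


Temperature: 7670K
7670K > 6700K → blue sky
Classification: blue sky


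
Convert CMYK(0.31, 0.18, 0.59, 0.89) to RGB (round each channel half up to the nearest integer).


R = 255 × (1-C) × (1-K) = 255 × 0.69 × 0.11 = 19.3545 → 19
G = 255 × (1-M) × (1-K) = 255 × 0.82 × 0.11 = 23.001 → 23
B = 255 × (1-Y) × (1-K) = 255 × 0.41 × 0.11 = 11.5005 → 12
= RGB(19, 23, 12)


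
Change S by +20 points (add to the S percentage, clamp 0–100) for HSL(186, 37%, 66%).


Original S = 37%
Adjustment = +20 percentage points
New S = 37 + (20) = 57
Clamp to [0, 100] → 57
= HSL(186°, 57%, 66%)


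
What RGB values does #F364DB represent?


F3 → 243 (R)
64 → 100 (G)
DB → 219 (B)
= RGB(243, 100, 219)


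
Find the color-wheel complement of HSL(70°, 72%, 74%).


Complement = opposite side of color wheel = hue + 180°
H' = (70 + 180) mod 360 = 250°
S and L unchanged.
= HSL(250°, 72%, 74%)


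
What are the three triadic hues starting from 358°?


Triadic: equally spaced at 120° intervals
H1 = 358°
H2 = (358 + 120) mod 360 = 118°
H3 = (358 + 240) mod 360 = 238°
Triadic = 358°, 118°, 238°


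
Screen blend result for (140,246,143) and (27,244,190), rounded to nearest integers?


Screen: C = 255 - (255-A)×(255-B)/255, rounded to nearest integer
R: 255 - (255-140)×(255-27)/255 = 255 - 26220/255 ≈ 255 - 102.824 = 152.176 → 152
G: 255 - (255-246)×(255-244)/255 = 255 - 99/255 ≈ 255 - 0.388 = 254.612 → 255
B: 255 - (255-143)×(255-190)/255 = 255 - 7280/255 ≈ 255 - 28.549 = 226.451 → 226
= RGB(152, 255, 226)


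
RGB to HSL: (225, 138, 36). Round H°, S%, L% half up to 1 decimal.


Normalize: R'=225/255≈0.8824, G'=138/255≈0.5412, B'=36/255≈0.1412
Max=225/255, Min=36/255, Δ=Max-Min=189/255
L = (Max+Min)/2 = (225+36)/510 = 261/510 = 0.51176… → L = 51.2%
L > 0.5 → S = Δ/(2-Max-Min) = 189/(510-225-36) = 189/249 = 0.75903… → S = 75.9%
(the 1/255 factors cancel in S and H, so raw channel differences can be used)
Max is R' → H = 60 × (((G-B)/Δ) mod 6) = 60 × (((138-36)/189) mod 6)
  102/189 = 0.5396…
  H = 60 × 0.5396… = 32.380…° → H = 32.4°
= HSL(32.4°, 75.9%, 51.2%)


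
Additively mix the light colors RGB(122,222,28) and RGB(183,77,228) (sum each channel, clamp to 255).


Additive: each channel = min(255, C₁+C₂)
R: 122+183 = 305 → 255
G: 222+77 = 299 → 255
B: 28+228 = 256 → 255
= RGB(255, 255, 255)


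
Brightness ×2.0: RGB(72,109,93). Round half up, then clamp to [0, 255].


Multiply each channel by 2.0, round half up, clamp to [0, 255]
R: 72×2.0 = 144
G: 109×2.0 = 218
B: 93×2.0 = 186
= RGB(144, 218, 186)


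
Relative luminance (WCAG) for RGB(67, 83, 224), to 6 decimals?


Linearize each channel (sRGB transfer function): c = v/255; c_lin = c/12.92 if c ≤ 0.04045, else ((c+0.055)/1.055)^2.4
  R: 67/255 ≈ 0.262745 > 0.04045 → ((0.262745+0.055)/1.055)^2.4 ≈ 0.056128
  G: 83/255 ≈ 0.325490 > 0.04045 → ((0.325490+0.055)/1.055)^2.4 ≈ 0.086500
  B: 224/255 ≈ 0.878431 > 0.04045 → ((0.878431+0.055)/1.055)^2.4 ≈ 0.745404
R_lin = 0.056128, G_lin = 0.086500, B_lin = 0.745404
L = 0.2126×R + 0.7152×G + 0.0722×B
L = 0.2126×0.056128 + 0.7152×0.086500 + 0.0722×0.745404
L ≈ 0.127616


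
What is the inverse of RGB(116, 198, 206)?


Invert: (255-R, 255-G, 255-B)
R: 255-116 = 139
G: 255-198 = 57
B: 255-206 = 49
= RGB(139, 57, 49)


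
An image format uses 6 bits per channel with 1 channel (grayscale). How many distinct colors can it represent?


Total bits = 6 bits/channel × 1 channels = 6 bits
Distinct colors = 2^6
= 64 colors


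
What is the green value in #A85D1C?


Color: #A85D1C
R = A8 = 168
G = 5D = 93
B = 1C = 28
Green = 93


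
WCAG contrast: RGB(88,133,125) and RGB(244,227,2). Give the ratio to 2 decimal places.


Linearize each sRGB channel c=v/255: c/12.92 if c ≤ 0.04045 else ((c+0.055)/1.055)^2.4
L = 0.2126×R_lin + 0.7152×G_lin + 0.0722×B_lin
Color 1 (88,133,125):
  R=88: 88/255≈0.3451 > 0.04045 → ((0.3451+0.055)/1.055)^2.4 ≈ 0.09759
  G=133: 133/255≈0.5216 > 0.04045 → ((0.5216+0.055)/1.055)^2.4 ≈ 0.23455
  B=125: 125/255≈0.4902 > 0.04045 → ((0.4902+0.055)/1.055)^2.4 ≈ 0.20508
  L1 = 0.2126×0.09759 + 0.7152×0.23455 + 0.0722×0.20508 ≈ 0.20330
Color 2 (244,227,2):
  R=244: 244/255≈0.9569 > 0.04045 → ((0.9569+0.055)/1.055)^2.4 ≈ 0.90466
  G=227: 227/255≈0.8902 > 0.04045 → ((0.8902+0.055)/1.055)^2.4 ≈ 0.76815
  B=2: 2/255≈0.0078 ≤ 0.04045 → 0.0078/12.92 ≈ 0.00061
  L2 = 0.2126×0.90466 + 0.7152×0.76815 + 0.0722×0.00061 ≈ 0.74176
Lighter = 0.74176, Darker = 0.20330
Ratio = (L_lighter + 0.05) / (L_darker + 0.05)
Ratio = (0.74176 + 0.05) / (0.20330 + 0.05) = 0.79176 / 0.25330 ≈ 3.1257
Ratio ≈ 3.13:1


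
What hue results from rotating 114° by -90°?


New hue = (H + rotation) mod 360
New hue = (114 -90) mod 360
= 24 mod 360
= 24°


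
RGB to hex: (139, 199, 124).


R = 139 → 8B (hex)
G = 199 → C7 (hex)
B = 124 → 7C (hex)
Hex = #8BC77C


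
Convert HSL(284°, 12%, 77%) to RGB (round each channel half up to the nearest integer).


H=284°, S=0.12, L=0.77
C = (1-|2L-1|)×S = (1-|0.54|)×0.12 = 0.0552
H' = H/60 = 284/60 ≈ 4.7333; X = C×(1-|H' mod 2 - 1|) = 0.04048
m = L - C/2 = 0.77 - 0.0276 = 0.7424
Sector ⌊H'⌋ = 4 → (R',G',B') = (0.04048, 0.0, 0.0552)
RGB = ((R'+m)×255, (G'+m)×255, (B'+m)×255) = (199.6344, 189.312, 203.388)
Round half up → RGB(200, 189, 203)


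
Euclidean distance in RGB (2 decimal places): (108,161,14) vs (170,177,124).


d = √[(R₁-R₂)² + (G₁-G₂)² + (B₁-B₂)²]
d = √[(108-170)² + (161-177)² + (14-124)²]
d = √[3844 + 256 + 12100]
d = √16200
d ≈ 127.28


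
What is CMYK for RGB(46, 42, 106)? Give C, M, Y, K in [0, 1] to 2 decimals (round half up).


R'=46/255≈0.1804, G'=42/255≈0.1647, B'=106/255≈0.4157
K = 1 - max(R',G',B') = 1 - 106/255 = 149/255 = 0.58431… → 0.58
(1-R'-K)/(1-K) simplifies to (max-R)/max with max = 106:
C = (106-46)/106 = 60/106 = 0.56603… → 0.57
M = (106-42)/106 = 64/106 = 0.60377… → 0.60
Y = (106-106)/106 = 0/106 = 0 → 0.00
= CMYK(0.57, 0.60, 0.00, 0.58)


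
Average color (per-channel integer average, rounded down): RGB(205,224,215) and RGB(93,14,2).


Midpoint: each channel = ⌊(C₁+C₂)/2⌋
R: ⌊(205+93)/2⌋ = 149
G: ⌊(224+14)/2⌋ = 119
B: ⌊(215+2)/2⌋ = 108
= RGB(149, 119, 108)


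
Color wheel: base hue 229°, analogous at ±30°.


Base hue: 229°
Left analog: (229 - 30) mod 360 = 199°
Right analog: (229 + 30) mod 360 = 259°
Analogous hues = 199° and 259°


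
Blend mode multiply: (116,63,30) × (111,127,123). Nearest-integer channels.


Multiply: C = A×B/255, rounded to nearest integer
R: 116×111/255 = 12876/255 ≈ 50.494 → 50
G: 63×127/255 = 8001/255 ≈ 31.376 → 31
B: 30×123/255 = 3690/255 ≈ 14.471 → 14
= RGB(50, 31, 14)


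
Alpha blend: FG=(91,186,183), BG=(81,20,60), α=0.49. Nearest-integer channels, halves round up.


C = α×F + (1-α)×B, with 1-α = 0.51
R: 0.49×91 + 0.51×81 = 44.59 + 41.31 = 85.90 → 86
G: 0.49×186 + 0.51×20 = 91.14 + 10.20 = 101.34 → 101
B: 0.49×183 + 0.51×60 = 89.67 + 30.60 = 120.27 → 120
= RGB(86, 101, 120)


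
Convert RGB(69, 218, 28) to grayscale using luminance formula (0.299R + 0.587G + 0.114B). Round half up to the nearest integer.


Gray = 0.299×R + 0.587×G + 0.114×B
Gray = 0.299×69 + 0.587×218 + 0.114×28
Gray = 20.631 + 127.966 + 3.192
Gray = 151.789 → round half up → 152
Gray = 152


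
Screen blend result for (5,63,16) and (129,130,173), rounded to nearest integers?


Screen: C = 255 - (255-A)×(255-B)/255, rounded to nearest integer
R: 255 - (255-5)×(255-129)/255 = 255 - 31500/255 ≈ 255 - 123.529 = 131.471 → 131
G: 255 - (255-63)×(255-130)/255 = 255 - 24000/255 ≈ 255 - 94.118 = 160.882 → 161
B: 255 - (255-16)×(255-173)/255 = 255 - 19598/255 ≈ 255 - 76.855 = 178.145 → 178
= RGB(131, 161, 178)


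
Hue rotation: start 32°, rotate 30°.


New hue = (H + rotation) mod 360
New hue = (32 + 30) mod 360
= 62 mod 360
= 62°


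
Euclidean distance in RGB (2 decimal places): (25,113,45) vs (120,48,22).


d = √[(R₁-R₂)² + (G₁-G₂)² + (B₁-B₂)²]
d = √[(25-120)² + (113-48)² + (45-22)²]
d = √[9025 + 4225 + 529]
d = √13779
d ≈ 117.38


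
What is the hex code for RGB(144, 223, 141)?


R = 144 → 90 (hex)
G = 223 → DF (hex)
B = 141 → 8D (hex)
Hex = #90DF8D


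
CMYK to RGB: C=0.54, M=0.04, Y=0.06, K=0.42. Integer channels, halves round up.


R = 255 × (1-C) × (1-K) = 255 × 0.46 × 0.58 = 68.034 → 68
G = 255 × (1-M) × (1-K) = 255 × 0.96 × 0.58 = 141.984 → 142
B = 255 × (1-Y) × (1-K) = 255 × 0.94 × 0.58 = 139.026 → 139
= RGB(68, 142, 139)


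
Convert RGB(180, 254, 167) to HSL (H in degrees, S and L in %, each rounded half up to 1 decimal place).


Normalize: R'=180/255≈0.7059, G'=254/255≈0.9961, B'=167/255≈0.6549
Max=254/255, Min=167/255, Δ=Max-Min=87/255
L = (Max+Min)/2 = (254+167)/510 = 421/510 = 0.82549… → L = 82.5%
L > 0.5 → S = Δ/(2-Max-Min) = 87/(510-254-167) = 87/89 = 0.97752… → S = 97.8%
(the 1/255 factors cancel in S and H, so raw channel differences can be used)
Max is G' → H = 60 × ((B-R)/Δ + 2) = 60 × ((167-180)/87 + 2)
  -13/87 + 2 = -0.1494… + 2 = 1.8505…
  H = 60 × 1.8505… = 111.034…° → H = 111.0°
= HSL(111.0°, 97.8%, 82.5%)


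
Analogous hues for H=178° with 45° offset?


Base hue: 178°
Left analog: (178 - 45) mod 360 = 133°
Right analog: (178 + 45) mod 360 = 223°
Analogous hues = 133° and 223°


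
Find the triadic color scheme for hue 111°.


Triadic: equally spaced at 120° intervals
H1 = 111°
H2 = (111 + 120) mod 360 = 231°
H3 = (111 + 240) mod 360 = 351°
Triadic = 111°, 231°, 351°


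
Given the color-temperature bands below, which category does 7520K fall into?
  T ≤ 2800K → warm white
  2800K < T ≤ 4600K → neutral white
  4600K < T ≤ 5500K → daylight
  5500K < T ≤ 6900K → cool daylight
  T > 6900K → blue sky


Temperature: 7520K
7520K > 6900K → blue sky
Classification: blue sky


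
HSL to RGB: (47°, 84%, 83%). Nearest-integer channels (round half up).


H=47°, S=0.84, L=0.83
C = (1-|2L-1|)×S = (1-|0.66|)×0.84 = 0.2856
H' = H/60 = 47/60 ≈ 0.7833; X = C×(1-|H' mod 2 - 1|) = 0.22372
m = L - C/2 = 0.83 - 0.1428 = 0.6872
Sector ⌊H'⌋ = 0 → (R',G',B') = (0.2856, 0.22372, 0.0)
RGB = ((R'+m)×255, (G'+m)×255, (B'+m)×255) = (248.064, 232.2846, 175.236)
Round half up → RGB(248, 232, 175)


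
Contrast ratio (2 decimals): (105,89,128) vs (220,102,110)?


Linearize each sRGB channel c=v/255: c/12.92 if c ≤ 0.04045 else ((c+0.055)/1.055)^2.4
L = 0.2126×R_lin + 0.7152×G_lin + 0.0722×B_lin
Color 1 (105,89,128):
  R=105: 105/255≈0.4118 > 0.04045 → ((0.4118+0.055)/1.055)^2.4 ≈ 0.14126
  G=89: 89/255≈0.3490 > 0.04045 → ((0.3490+0.055)/1.055)^2.4 ≈ 0.09990
  B=128: 128/255≈0.5020 > 0.04045 → ((0.5020+0.055)/1.055)^2.4 ≈ 0.21586
  L1 = 0.2126×0.14126 + 0.7152×0.09990 + 0.0722×0.21586 ≈ 0.11707
Color 2 (220,102,110):
  R=220: 220/255≈0.8627 > 0.04045 → ((0.8627+0.055)/1.055)^2.4 ≈ 0.71569
  G=102: 102/255≈0.4000 > 0.04045 → ((0.4000+0.055)/1.055)^2.4 ≈ 0.13287
  B=110: 110/255≈0.4314 > 0.04045 → ((0.4314+0.055)/1.055)^2.4 ≈ 0.15593
  L2 = 0.2126×0.71569 + 0.7152×0.13287 + 0.0722×0.15593 ≈ 0.25844
Lighter = 0.25844, Darker = 0.11707
Ratio = (L_lighter + 0.05) / (L_darker + 0.05)
Ratio = (0.25844 + 0.05) / (0.11707 + 0.05) = 0.30844 / 0.16707 ≈ 1.8462
Ratio ≈ 1.85:1


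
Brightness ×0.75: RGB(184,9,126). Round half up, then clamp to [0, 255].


Multiply each channel by 0.75, round half up, clamp to [0, 255]
R: 184×0.75 = 138
G: 9×0.75 = 6.75 → round → 7
B: 126×0.75 = 94.5 → round → 95
= RGB(138, 7, 95)


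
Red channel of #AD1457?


Color: #AD1457
R = AD = 173
G = 14 = 20
B = 57 = 87
Red = 173


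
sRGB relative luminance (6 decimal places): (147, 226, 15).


Linearize each channel (sRGB transfer function): c = v/255; c_lin = c/12.92 if c ≤ 0.04045, else ((c+0.055)/1.055)^2.4
  R: 147/255 ≈ 0.576471 > 0.04045 → ((0.576471+0.055)/1.055)^2.4 ≈ 0.291771
  G: 226/255 ≈ 0.886275 > 0.04045 → ((0.886275+0.055)/1.055)^2.4 ≈ 0.760525
  B: 15/255 ≈ 0.058824 > 0.04045 → ((0.058824+0.055)/1.055)^2.4 ≈ 0.004777
R_lin = 0.291771, G_lin = 0.760525, B_lin = 0.004777
L = 0.2126×R + 0.7152×G + 0.0722×B
L = 0.2126×0.291771 + 0.7152×0.760525 + 0.0722×0.004777
L ≈ 0.606302


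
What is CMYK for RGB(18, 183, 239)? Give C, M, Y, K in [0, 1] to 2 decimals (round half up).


R'=18/255≈0.0706, G'=183/255≈0.7176, B'=239/255≈0.9373
K = 1 - max(R',G',B') = 1 - 239/255 = 16/255 = 0.06274… → 0.06
(1-R'-K)/(1-K) simplifies to (max-R)/max with max = 239:
C = (239-18)/239 = 221/239 = 0.92468… → 0.92
M = (239-183)/239 = 56/239 = 0.23430… → 0.23
Y = (239-239)/239 = 0/239 = 0 → 0.00
= CMYK(0.92, 0.23, 0.00, 0.06)


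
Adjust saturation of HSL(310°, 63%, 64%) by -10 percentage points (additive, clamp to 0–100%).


Original S = 63%
Adjustment = -10 percentage points
New S = 63 + (-10) = 53
Clamp to [0, 100] → 53
= HSL(310°, 53%, 64%)


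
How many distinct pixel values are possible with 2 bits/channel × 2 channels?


Total bits = 2 bits/channel × 2 channels = 4 bits
Distinct pixel values = 2^4
= 16 pixel values


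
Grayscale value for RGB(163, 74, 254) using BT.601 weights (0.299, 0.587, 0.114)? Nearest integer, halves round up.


Gray = 0.299×R + 0.587×G + 0.114×B
Gray = 0.299×163 + 0.587×74 + 0.114×254
Gray = 48.737 + 43.438 + 28.956
Gray = 121.131 → round half up → 121
Gray = 121


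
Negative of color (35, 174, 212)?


Invert: (255-R, 255-G, 255-B)
R: 255-35 = 220
G: 255-174 = 81
B: 255-212 = 43
= RGB(220, 81, 43)


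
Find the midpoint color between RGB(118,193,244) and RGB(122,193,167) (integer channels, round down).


Midpoint: each channel = ⌊(C₁+C₂)/2⌋
R: ⌊(118+122)/2⌋ = 120
G: ⌊(193+193)/2⌋ = 193
B: ⌊(244+167)/2⌋ = 205
= RGB(120, 193, 205)


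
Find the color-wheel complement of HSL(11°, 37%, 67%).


Complement = opposite side of color wheel = hue + 180°
H' = (11 + 180) mod 360 = 191°
S and L unchanged.
= HSL(191°, 37%, 67%)


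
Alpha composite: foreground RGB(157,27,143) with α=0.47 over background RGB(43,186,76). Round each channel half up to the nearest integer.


C = α×F + (1-α)×B, with 1-α = 0.53
R: 0.47×157 + 0.53×43 = 73.79 + 22.79 = 96.58 → 97
G: 0.47×27 + 0.53×186 = 12.69 + 98.58 = 111.27 → 111
B: 0.47×143 + 0.53×76 = 67.21 + 40.28 = 107.49 → 107
= RGB(97, 111, 107)


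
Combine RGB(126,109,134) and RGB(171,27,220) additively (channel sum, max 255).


Additive: each channel = min(255, C₁+C₂)
R: 126+171 = 297 → 255
G: 109+27 = 136 → 136
B: 134+220 = 354 → 255
= RGB(255, 136, 255)


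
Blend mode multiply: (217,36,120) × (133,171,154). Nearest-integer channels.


Multiply: C = A×B/255, rounded to nearest integer
R: 217×133/255 = 28861/255 ≈ 113.180 → 113
G: 36×171/255 = 6156/255 ≈ 24.141 → 24
B: 120×154/255 = 18480/255 ≈ 72.471 → 72
= RGB(113, 24, 72)


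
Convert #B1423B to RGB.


B1 → 177 (R)
42 → 66 (G)
3B → 59 (B)
= RGB(177, 66, 59)


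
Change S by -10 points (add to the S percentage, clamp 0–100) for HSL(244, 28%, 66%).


Original S = 28%
Adjustment = -10 percentage points
New S = 28 + (-10) = 18
Clamp to [0, 100] → 18
= HSL(244°, 18%, 66%)


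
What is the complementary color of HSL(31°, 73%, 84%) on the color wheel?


Complement = opposite side of color wheel = hue + 180°
H' = (31 + 180) mod 360 = 211°
S and L unchanged.
= HSL(211°, 73%, 84%)


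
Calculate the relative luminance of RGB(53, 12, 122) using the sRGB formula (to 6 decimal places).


Linearize each channel (sRGB transfer function): c = v/255; c_lin = c/12.92 if c ≤ 0.04045, else ((c+0.055)/1.055)^2.4
  R: 53/255 ≈ 0.207843 > 0.04045 → ((0.207843+0.055)/1.055)^2.4 ≈ 0.035601
  G: 12/255 ≈ 0.047059 > 0.04045 → ((0.047059+0.055)/1.055)^2.4 ≈ 0.003677
  B: 122/255 ≈ 0.478431 > 0.04045 → ((0.478431+0.055)/1.055)^2.4 ≈ 0.194618
R_lin = 0.035601, G_lin = 0.003677, B_lin = 0.194618
L = 0.2126×R + 0.7152×G + 0.0722×B
L = 0.2126×0.035601 + 0.7152×0.003677 + 0.0722×0.194618
L ≈ 0.024250


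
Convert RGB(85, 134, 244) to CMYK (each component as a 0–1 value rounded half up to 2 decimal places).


R'=85/255≈0.3333, G'=134/255≈0.5255, B'=244/255≈0.9569
K = 1 - max(R',G',B') = 1 - 244/255 = 11/255 = 0.04313… → 0.04
(1-R'-K)/(1-K) simplifies to (max-R)/max with max = 244:
C = (244-85)/244 = 159/244 = 0.65163… → 0.65
M = (244-134)/244 = 110/244 = 0.45081… → 0.45
Y = (244-244)/244 = 0/244 = 0 → 0.00
= CMYK(0.65, 0.45, 0.00, 0.04)


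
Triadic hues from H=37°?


Triadic: equally spaced at 120° intervals
H1 = 37°
H2 = (37 + 120) mod 360 = 157°
H3 = (37 + 240) mod 360 = 277°
Triadic = 37°, 157°, 277°


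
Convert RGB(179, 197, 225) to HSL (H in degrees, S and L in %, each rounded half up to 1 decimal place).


Normalize: R'=179/255≈0.7020, G'=197/255≈0.7725, B'=225/255≈0.8824
Max=225/255, Min=179/255, Δ=Max-Min=46/255
L = (Max+Min)/2 = (225+179)/510 = 404/510 = 0.79215… → L = 79.2%
L > 0.5 → S = Δ/(2-Max-Min) = 46/(510-225-179) = 46/106 = 0.43396… → S = 43.4%
(the 1/255 factors cancel in S and H, so raw channel differences can be used)
Max is B' → H = 60 × ((R-G)/Δ + 4) = 60 × ((179-197)/46 + 4)
  -18/46 + 4 = -0.3913… + 4 = 3.6086…
  H = 60 × 3.6086… = 216.521…° → H = 216.5°
= HSL(216.5°, 43.4%, 79.2%)


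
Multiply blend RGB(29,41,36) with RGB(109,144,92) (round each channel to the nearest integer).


Multiply: C = A×B/255, rounded to nearest integer
R: 29×109/255 = 3161/255 ≈ 12.396 → 12
G: 41×144/255 = 5904/255 ≈ 23.153 → 23
B: 36×92/255 = 3312/255 ≈ 12.988 → 13
= RGB(12, 23, 13)


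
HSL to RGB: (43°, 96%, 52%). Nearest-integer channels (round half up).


H=43°, S=0.96, L=0.52
C = (1-|2L-1|)×S = (1-|0.04|)×0.96 = 0.9216
H' = H/60 = 43/60 ≈ 0.7167; X = C×(1-|H' mod 2 - 1|) = 0.66048
m = L - C/2 = 0.52 - 0.4608 = 0.0592
Sector ⌊H'⌋ = 0 → (R',G',B') = (0.9216, 0.66048, 0.0)
RGB = ((R'+m)×255, (G'+m)×255, (B'+m)×255) = (250.104, 183.5184, 15.096)
Round half up → RGB(250, 184, 15)


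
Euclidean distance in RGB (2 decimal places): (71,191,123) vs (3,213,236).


d = √[(R₁-R₂)² + (G₁-G₂)² + (B₁-B₂)²]
d = √[(71-3)² + (191-213)² + (123-236)²]
d = √[4624 + 484 + 12769]
d = √17877
d ≈ 133.70


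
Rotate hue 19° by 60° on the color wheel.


New hue = (H + rotation) mod 360
New hue = (19 + 60) mod 360
= 79 mod 360
= 79°


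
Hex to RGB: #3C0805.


3C → 60 (R)
08 → 8 (G)
05 → 5 (B)
= RGB(60, 8, 5)


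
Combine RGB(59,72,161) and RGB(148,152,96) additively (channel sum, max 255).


Additive: each channel = min(255, C₁+C₂)
R: 59+148 = 207 → 207
G: 72+152 = 224 → 224
B: 161+96 = 257 → 255
= RGB(207, 224, 255)


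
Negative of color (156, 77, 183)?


Invert: (255-R, 255-G, 255-B)
R: 255-156 = 99
G: 255-77 = 178
B: 255-183 = 72
= RGB(99, 178, 72)


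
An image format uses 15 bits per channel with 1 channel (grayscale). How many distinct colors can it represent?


Total bits = 15 bits/channel × 1 channels = 15 bits
Distinct colors = 2^15
= 32,768 colors


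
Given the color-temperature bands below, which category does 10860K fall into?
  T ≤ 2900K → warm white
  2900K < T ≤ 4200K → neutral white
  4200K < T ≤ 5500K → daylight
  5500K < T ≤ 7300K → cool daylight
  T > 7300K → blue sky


Temperature: 10860K
10860K > 7300K → blue sky
Classification: blue sky


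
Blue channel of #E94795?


Color: #E94795
R = E9 = 233
G = 47 = 71
B = 95 = 149
Blue = 149


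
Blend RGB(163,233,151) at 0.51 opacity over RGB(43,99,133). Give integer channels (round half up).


C = α×F + (1-α)×B, with 1-α = 0.49
R: 0.51×163 + 0.49×43 = 83.13 + 21.07 = 104.20 → 104
G: 0.51×233 + 0.49×99 = 118.83 + 48.51 = 167.34 → 167
B: 0.51×151 + 0.49×133 = 77.01 + 65.17 = 142.18 → 142
= RGB(104, 167, 142)


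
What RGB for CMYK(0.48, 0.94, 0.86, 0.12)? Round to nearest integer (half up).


R = 255 × (1-C) × (1-K) = 255 × 0.52 × 0.88 = 116.688 → 117
G = 255 × (1-M) × (1-K) = 255 × 0.06 × 0.88 = 13.464 → 13
B = 255 × (1-Y) × (1-K) = 255 × 0.14 × 0.88 = 31.416 → 31
= RGB(117, 13, 31)


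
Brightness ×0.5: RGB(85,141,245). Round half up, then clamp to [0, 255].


Multiply each channel by 0.5, round half up, clamp to [0, 255]
R: 85×0.5 = 42.5 → round → 43
G: 141×0.5 = 70.5 → round → 71
B: 245×0.5 = 122.5 → round → 123
= RGB(43, 71, 123)


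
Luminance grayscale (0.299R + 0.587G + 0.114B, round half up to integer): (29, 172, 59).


Gray = 0.299×R + 0.587×G + 0.114×B
Gray = 0.299×29 + 0.587×172 + 0.114×59
Gray = 8.671 + 100.964 + 6.726
Gray = 116.361 → round half up → 116
Gray = 116


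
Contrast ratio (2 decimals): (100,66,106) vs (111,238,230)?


Linearize each sRGB channel c=v/255: c/12.92 if c ≤ 0.04045 else ((c+0.055)/1.055)^2.4
L = 0.2126×R_lin + 0.7152×G_lin + 0.0722×B_lin
Color 1 (100,66,106):
  R=100: 100/255≈0.3922 > 0.04045 → ((0.3922+0.055)/1.055)^2.4 ≈ 0.12744
  G=66: 66/255≈0.2588 > 0.04045 → ((0.2588+0.055)/1.055)^2.4 ≈ 0.05448
  B=106: 106/255≈0.4157 > 0.04045 → ((0.4157+0.055)/1.055)^2.4 ≈ 0.14413
  L1 = 0.2126×0.12744 + 0.7152×0.05448 + 0.0722×0.14413 ≈ 0.07646
Color 2 (111,238,230):
  R=111: 111/255≈0.4353 > 0.04045 → ((0.4353+0.055)/1.055)^2.4 ≈ 0.15896
  G=238: 238/255≈0.9333 > 0.04045 → ((0.9333+0.055)/1.055)^2.4 ≈ 0.85499
  B=230: 230/255≈0.9020 > 0.04045 → ((0.9020+0.055)/1.055)^2.4 ≈ 0.79130
  L2 = 0.2126×0.15896 + 0.7152×0.85499 + 0.0722×0.79130 ≈ 0.70242
Lighter = 0.70242, Darker = 0.07646
Ratio = (L_lighter + 0.05) / (L_darker + 0.05)
Ratio = (0.70242 + 0.05) / (0.07646 + 0.05) = 0.75242 / 0.12646 ≈ 5.9497
Ratio ≈ 5.95:1


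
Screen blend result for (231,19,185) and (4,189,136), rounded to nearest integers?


Screen: C = 255 - (255-A)×(255-B)/255, rounded to nearest integer
R: 255 - (255-231)×(255-4)/255 = 255 - 6024/255 ≈ 255 - 23.624 = 231.376 → 231
G: 255 - (255-19)×(255-189)/255 = 255 - 15576/255 ≈ 255 - 61.082 = 193.918 → 194
B: 255 - (255-185)×(255-136)/255 = 255 - 8330/255 ≈ 255 - 32.667 = 222.333 → 222
= RGB(231, 194, 222)


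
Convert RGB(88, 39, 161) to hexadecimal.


R = 88 → 58 (hex)
G = 39 → 27 (hex)
B = 161 → A1 (hex)
Hex = #5827A1


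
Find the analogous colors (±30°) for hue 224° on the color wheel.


Base hue: 224°
Left analog: (224 - 30) mod 360 = 194°
Right analog: (224 + 30) mod 360 = 254°
Analogous hues = 194° and 254°


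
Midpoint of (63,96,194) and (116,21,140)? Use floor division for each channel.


Midpoint: each channel = ⌊(C₁+C₂)/2⌋
R: ⌊(63+116)/2⌋ = 89
G: ⌊(96+21)/2⌋ = 58
B: ⌊(194+140)/2⌋ = 167
= RGB(89, 58, 167)


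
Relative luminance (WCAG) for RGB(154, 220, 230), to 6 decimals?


Linearize each channel (sRGB transfer function): c = v/255; c_lin = c/12.92 if c ≤ 0.04045, else ((c+0.055)/1.055)^2.4
  R: 154/255 ≈ 0.603922 > 0.04045 → ((0.603922+0.055)/1.055)^2.4 ≈ 0.323143
  G: 220/255 ≈ 0.862745 > 0.04045 → ((0.862745+0.055)/1.055)^2.4 ≈ 0.715694
  B: 230/255 ≈ 0.901961 > 0.04045 → ((0.901961+0.055)/1.055)^2.4 ≈ 0.791298
R_lin = 0.323143, G_lin = 0.715694, B_lin = 0.791298
L = 0.2126×R + 0.7152×G + 0.0722×B
L = 0.2126×0.323143 + 0.7152×0.715694 + 0.0722×0.791298
L ≈ 0.637696


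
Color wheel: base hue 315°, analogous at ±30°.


Base hue: 315°
Left analog: (315 - 30) mod 360 = 285°
Right analog: (315 + 30) mod 360 = 345°
Analogous hues = 285° and 345°


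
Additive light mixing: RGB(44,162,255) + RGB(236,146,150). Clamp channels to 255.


Additive: each channel = min(255, C₁+C₂)
R: 44+236 = 280 → 255
G: 162+146 = 308 → 255
B: 255+150 = 405 → 255
= RGB(255, 255, 255)


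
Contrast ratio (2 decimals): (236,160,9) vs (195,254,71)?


Linearize each sRGB channel c=v/255: c/12.92 if c ≤ 0.04045 else ((c+0.055)/1.055)^2.4
L = 0.2126×R_lin + 0.7152×G_lin + 0.0722×B_lin
Color 1 (236,160,9):
  R=236: 236/255≈0.9255 > 0.04045 → ((0.9255+0.055)/1.055)^2.4 ≈ 0.83880
  G=160: 160/255≈0.6275 > 0.04045 → ((0.6275+0.055)/1.055)^2.4 ≈ 0.35153
  B=9: 9/255≈0.0353 ≤ 0.04045 → 0.0353/12.92 ≈ 0.00273
  L1 = 0.2126×0.83880 + 0.7152×0.35153 + 0.0722×0.00273 ≈ 0.42994
Color 2 (195,254,71):
  R=195: 195/255≈0.7647 > 0.04045 → ((0.7647+0.055)/1.055)^2.4 ≈ 0.54572
  G=254: 254/255≈0.9961 > 0.04045 → ((0.9961+0.055)/1.055)^2.4 ≈ 0.99110
  B=71: 71/255≈0.2784 > 0.04045 → ((0.2784+0.055)/1.055)^2.4 ≈ 0.06301
  L2 = 0.2126×0.54572 + 0.7152×0.99110 + 0.0722×0.06301 ≈ 0.82941
Lighter = 0.82941, Darker = 0.42994
Ratio = (L_lighter + 0.05) / (L_darker + 0.05)
Ratio = (0.82941 + 0.05) / (0.42994 + 0.05) = 0.87941 / 0.47994 ≈ 1.8323
Ratio ≈ 1.83:1


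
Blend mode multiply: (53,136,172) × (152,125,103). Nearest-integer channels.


Multiply: C = A×B/255, rounded to nearest integer
R: 53×152/255 = 8056/255 ≈ 31.592 → 32
G: 136×125/255 = 17000/255 ≈ 66.667 → 67
B: 172×103/255 = 17716/255 ≈ 69.475 → 69
= RGB(32, 67, 69)


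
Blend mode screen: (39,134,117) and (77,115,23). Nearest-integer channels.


Screen: C = 255 - (255-A)×(255-B)/255, rounded to nearest integer
R: 255 - (255-39)×(255-77)/255 = 255 - 38448/255 ≈ 255 - 150.776 = 104.224 → 104
G: 255 - (255-134)×(255-115)/255 = 255 - 16940/255 ≈ 255 - 66.431 = 188.569 → 189
B: 255 - (255-117)×(255-23)/255 = 255 - 32016/255 ≈ 255 - 125.553 = 129.447 → 129
= RGB(104, 189, 129)


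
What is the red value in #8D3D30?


Color: #8D3D30
R = 8D = 141
G = 3D = 61
B = 30 = 48
Red = 141


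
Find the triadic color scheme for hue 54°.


Triadic: equally spaced at 120° intervals
H1 = 54°
H2 = (54 + 120) mod 360 = 174°
H3 = (54 + 240) mod 360 = 294°
Triadic = 54°, 174°, 294°


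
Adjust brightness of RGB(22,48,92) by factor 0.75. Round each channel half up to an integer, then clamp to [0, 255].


Multiply each channel by 0.75, round half up, clamp to [0, 255]
R: 22×0.75 = 16.5 → round → 17
G: 48×0.75 = 36
B: 92×0.75 = 69
= RGB(17, 36, 69)


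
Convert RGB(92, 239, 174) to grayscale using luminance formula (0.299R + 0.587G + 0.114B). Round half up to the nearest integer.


Gray = 0.299×R + 0.587×G + 0.114×B
Gray = 0.299×92 + 0.587×239 + 0.114×174
Gray = 27.508 + 140.293 + 19.836
Gray = 187.637 → round half up → 188
Gray = 188


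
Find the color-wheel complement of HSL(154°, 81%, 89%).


Complement = opposite side of color wheel = hue + 180°
H' = (154 + 180) mod 360 = 334°
S and L unchanged.
= HSL(334°, 81%, 89%)


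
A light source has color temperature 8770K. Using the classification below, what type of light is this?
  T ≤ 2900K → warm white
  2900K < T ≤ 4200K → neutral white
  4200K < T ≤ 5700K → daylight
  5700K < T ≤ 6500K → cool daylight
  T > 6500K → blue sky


Temperature: 8770K
8770K > 6500K → blue sky
Classification: blue sky


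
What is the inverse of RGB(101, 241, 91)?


Invert: (255-R, 255-G, 255-B)
R: 255-101 = 154
G: 255-241 = 14
B: 255-91 = 164
= RGB(154, 14, 164)


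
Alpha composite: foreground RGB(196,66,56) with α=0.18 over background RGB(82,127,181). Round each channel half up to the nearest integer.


C = α×F + (1-α)×B, with 1-α = 0.82
R: 0.18×196 + 0.82×82 = 35.28 + 67.24 = 102.52 → 103
G: 0.18×66 + 0.82×127 = 11.88 + 104.14 = 116.02 → 116
B: 0.18×56 + 0.82×181 = 10.08 + 148.42 = 158.50 → 159
= RGB(103, 116, 159)


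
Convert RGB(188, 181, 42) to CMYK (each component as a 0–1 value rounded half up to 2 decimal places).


R'=188/255≈0.7373, G'=181/255≈0.7098, B'=42/255≈0.1647
K = 1 - max(R',G',B') = 1 - 188/255 = 67/255 = 0.26274… → 0.26
(1-R'-K)/(1-K) simplifies to (max-R)/max with max = 188:
C = (188-188)/188 = 0/188 = 0 → 0.00
M = (188-181)/188 = 7/188 = 0.03723… → 0.04
Y = (188-42)/188 = 146/188 = 0.77659… → 0.78
= CMYK(0.00, 0.04, 0.78, 0.26)


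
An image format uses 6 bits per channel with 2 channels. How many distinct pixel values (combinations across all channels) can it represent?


Total bits = 6 bits/channel × 2 channels = 12 bits
Distinct pixel values = 2^12
= 4,096 pixel values


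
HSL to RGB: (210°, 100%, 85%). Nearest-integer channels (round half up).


H=210°, S=1.00, L=0.85
C = (1-|2L-1|)×S = (1-|0.70|)×1.00 = 0.3
H' = H/60 = 210/60 ≈ 3.5000; X = C×(1-|H' mod 2 - 1|) = 0.15
m = L - C/2 = 0.85 - 0.15 = 0.7
Sector ⌊H'⌋ = 3 → (R',G',B') = (0.0, 0.15, 0.3)
RGB = ((R'+m)×255, (G'+m)×255, (B'+m)×255) = (178.5, 216.75, 255.0)
Round half up → RGB(179, 217, 255)


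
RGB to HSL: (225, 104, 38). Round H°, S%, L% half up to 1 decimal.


Normalize: R'=225/255≈0.8824, G'=104/255≈0.4078, B'=38/255≈0.1490
Max=225/255, Min=38/255, Δ=Max-Min=187/255
L = (Max+Min)/2 = (225+38)/510 = 263/510 = 0.51568… → L = 51.6%
L > 0.5 → S = Δ/(2-Max-Min) = 187/(510-225-38) = 187/247 = 0.75708… → S = 75.7%
(the 1/255 factors cancel in S and H, so raw channel differences can be used)
Max is R' → H = 60 × (((G-B)/Δ) mod 6) = 60 × (((104-38)/187) mod 6)
  66/187 = 0.3529…
  H = 60 × 0.3529… = 21.176…° → H = 21.2°
= HSL(21.2°, 75.7%, 51.6%)


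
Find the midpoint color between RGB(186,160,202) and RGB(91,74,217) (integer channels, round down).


Midpoint: each channel = ⌊(C₁+C₂)/2⌋
R: ⌊(186+91)/2⌋ = 138
G: ⌊(160+74)/2⌋ = 117
B: ⌊(202+217)/2⌋ = 209
= RGB(138, 117, 209)


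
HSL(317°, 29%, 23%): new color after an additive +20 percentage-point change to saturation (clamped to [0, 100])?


Original S = 29%
Adjustment = +20 percentage points
New S = 29 + (20) = 49
Clamp to [0, 100] → 49
= HSL(317°, 49%, 23%)


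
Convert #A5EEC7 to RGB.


A5 → 165 (R)
EE → 238 (G)
C7 → 199 (B)
= RGB(165, 238, 199)


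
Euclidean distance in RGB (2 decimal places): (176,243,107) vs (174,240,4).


d = √[(R₁-R₂)² + (G₁-G₂)² + (B₁-B₂)²]
d = √[(176-174)² + (243-240)² + (107-4)²]
d = √[4 + 9 + 10609]
d = √10622
d ≈ 103.06


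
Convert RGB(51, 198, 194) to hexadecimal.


R = 51 → 33 (hex)
G = 198 → C6 (hex)
B = 194 → C2 (hex)
Hex = #33C6C2


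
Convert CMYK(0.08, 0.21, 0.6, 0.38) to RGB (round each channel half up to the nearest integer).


R = 255 × (1-C) × (1-K) = 255 × 0.92 × 0.62 = 145.452 → 145
G = 255 × (1-M) × (1-K) = 255 × 0.79 × 0.62 = 124.899 → 125
B = 255 × (1-Y) × (1-K) = 255 × 0.40 × 0.62 = 63.24 → 63
= RGB(145, 125, 63)
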